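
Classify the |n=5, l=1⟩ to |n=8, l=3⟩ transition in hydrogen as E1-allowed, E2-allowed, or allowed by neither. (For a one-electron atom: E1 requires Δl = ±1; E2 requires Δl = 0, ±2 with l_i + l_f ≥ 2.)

E2

Δl = 3 − 1 = +2; l_i + l_f = 4.
E1 (Δl = ±1): not satisfied.
E2 (Δl = 0,±2, l_i+l_f ≥ 2): satisfied.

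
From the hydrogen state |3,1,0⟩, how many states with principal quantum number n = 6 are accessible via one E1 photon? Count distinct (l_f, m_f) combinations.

E1 requires Δl = ±1, so l_f ∈ {0, 2}; with 0 ≤ l_f ≤ n_f−1 = 5, the allowed l_f values are {0, 2}.
For l_f = 0: m_f ∈ {m_i−1, m_i, m_i+1} ∩ [−0, 0] = {0} → 1 state.
For l_f = 2: m_f ∈ {m_i−1, m_i, m_i+1} ∩ [−2, 2] = {-1, 0, 1} → 3 states.
Total: 4.

4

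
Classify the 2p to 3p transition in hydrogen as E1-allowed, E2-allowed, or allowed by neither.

E2

Δl = 1 − 1 = +0; l_i + l_f = 2.
E1 (Δl = ±1): not satisfied.
E2 (Δl = 0,±2, l_i+l_f ≥ 2): satisfied.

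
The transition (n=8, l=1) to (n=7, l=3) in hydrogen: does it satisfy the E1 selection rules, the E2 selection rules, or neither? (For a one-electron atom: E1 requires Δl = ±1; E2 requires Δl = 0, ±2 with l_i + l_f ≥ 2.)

Δl = 3 − 1 = +2; l_i + l_f = 4.
E1 (Δl = ±1): not satisfied.
E2 (Δl = 0,±2, l_i+l_f ≥ 2): satisfied.

E2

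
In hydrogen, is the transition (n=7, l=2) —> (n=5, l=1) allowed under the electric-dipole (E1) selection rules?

allowed

Δl = 1 − 2 = -1; the E1 rule Δl = ±1 is ✓.
All E1 selection rules are satisfied.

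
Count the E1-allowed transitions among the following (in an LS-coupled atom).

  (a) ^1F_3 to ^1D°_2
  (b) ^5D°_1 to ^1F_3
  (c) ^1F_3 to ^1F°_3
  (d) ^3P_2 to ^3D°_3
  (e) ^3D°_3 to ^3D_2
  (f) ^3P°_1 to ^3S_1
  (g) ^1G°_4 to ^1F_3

(a) allowed
(b) forbidden (ΔS, ΔJ fail)
(c) allowed
(d) allowed
(e) allowed
(f) allowed
(g) allowed
Total allowed: 6 of 7.

6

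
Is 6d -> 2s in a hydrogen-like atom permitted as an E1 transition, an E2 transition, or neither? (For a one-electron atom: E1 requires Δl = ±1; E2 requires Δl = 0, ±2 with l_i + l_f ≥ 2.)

E2

Δl = 0 − 2 = -2; l_i + l_f = 2.
E1 (Δl = ±1): not satisfied.
E2 (Δl = 0,±2, l_i+l_f ≥ 2): satisfied.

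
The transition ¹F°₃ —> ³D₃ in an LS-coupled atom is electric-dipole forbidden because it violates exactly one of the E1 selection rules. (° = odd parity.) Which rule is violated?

Parity must change: odd → even — ✓.
ΔS = 0: S: 0 → 1 — ✗.
ΔL = 0, ±1 (not L=0↔0): L: 3 → 2, ΔL = -1 — ✓.
ΔJ = 0, ±1 (not J=0↔0): J: 3 → 3, ΔJ = +0 — ✓.

the ΔS = 0 rule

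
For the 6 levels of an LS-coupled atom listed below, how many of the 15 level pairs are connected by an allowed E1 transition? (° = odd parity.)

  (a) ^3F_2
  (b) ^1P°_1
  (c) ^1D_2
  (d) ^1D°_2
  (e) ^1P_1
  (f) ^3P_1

4

(a)–(b): forbidden (ΔS, ΔL).
(a)–(c): forbidden (parity, ΔS).
(a)–(d): forbidden (ΔS).
(a)–(e): forbidden (parity, ΔS, ΔL).
(a)–(f): forbidden (parity, ΔL).
(b)–(c): allowed.
(b)–(d): forbidden (parity).
(b)–(e): allowed.
(b)–(f): forbidden (ΔS).
(c)–(d): allowed.
(c)–(e): forbidden (parity).
(c)–(f): forbidden (parity, ΔS).
(d)–(e): allowed.
(d)–(f): forbidden (ΔS).
(e)–(f): forbidden (parity, ΔS).
Allowed pairs: 4 of 15.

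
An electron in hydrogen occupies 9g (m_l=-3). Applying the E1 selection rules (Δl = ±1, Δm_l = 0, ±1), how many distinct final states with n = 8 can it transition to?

5

E1 requires Δl = ±1, so l_f ∈ {3, 5}; with 0 ≤ l_f ≤ n_f−1 = 7, the allowed l_f values are {3, 5}.
For l_f = 3: m_f ∈ {m_i−1, m_i, m_i+1} ∩ [−3, 3] = {-3, -2} → 2 states.
For l_f = 5: m_f ∈ {m_i−1, m_i, m_i+1} ∩ [−5, 5] = {-4, -3, -2} → 3 states.
Total: 5.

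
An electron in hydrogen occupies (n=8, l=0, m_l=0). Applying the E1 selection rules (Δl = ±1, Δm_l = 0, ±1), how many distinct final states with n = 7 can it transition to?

3

E1 requires Δl = ±1, so l_f ∈ {-1, 1}; with 0 ≤ l_f ≤ n_f−1 = 6, the allowed l_f values are {1}.
For l_f = 1: m_f ∈ {m_i−1, m_i, m_i+1} ∩ [−1, 1] = {-1, 0, 1} → 3 states.
Total: 3.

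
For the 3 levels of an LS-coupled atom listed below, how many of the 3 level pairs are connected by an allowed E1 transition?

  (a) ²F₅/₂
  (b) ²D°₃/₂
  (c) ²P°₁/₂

(a)–(b): allowed.
(a)–(c): forbidden (ΔL, ΔJ).
(b)–(c): forbidden (parity).
Allowed pairs: 1 of 3.

1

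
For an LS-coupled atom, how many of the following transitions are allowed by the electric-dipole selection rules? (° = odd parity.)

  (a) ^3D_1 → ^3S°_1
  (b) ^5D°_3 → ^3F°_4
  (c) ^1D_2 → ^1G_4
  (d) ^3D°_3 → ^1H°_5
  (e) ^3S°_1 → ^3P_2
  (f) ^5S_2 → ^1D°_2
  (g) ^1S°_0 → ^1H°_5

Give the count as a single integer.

1

(a) forbidden (ΔL fails)
(b) forbidden (parity, ΔS fail)
(c) forbidden (parity, ΔL, ΔJ fail)
(d) forbidden (parity, ΔS, ΔL, ΔJ fail)
(e) allowed
(f) forbidden (ΔS, ΔL fail)
(g) forbidden (parity, ΔL, ΔJ fail)
Total allowed: 1 of 7.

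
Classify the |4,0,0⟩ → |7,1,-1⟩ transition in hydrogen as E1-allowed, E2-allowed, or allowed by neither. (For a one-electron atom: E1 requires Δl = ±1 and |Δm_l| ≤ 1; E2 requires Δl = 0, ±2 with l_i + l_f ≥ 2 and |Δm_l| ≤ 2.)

Δl = 1 − 0 = +1; l_i + l_f = 1.
Δm_l = -1.
E1 (Δl = ±1, |Δm_l| ≤ 1): satisfied.
E2 (Δl = 0,±2, l_i+l_f ≥ 2, |Δm_l| ≤ 2): not satisfied.

E1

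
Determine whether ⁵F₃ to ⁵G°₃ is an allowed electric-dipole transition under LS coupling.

ΔJ = 0, ±1 (not J=0↔0): J: 3 → 3, ΔJ = +0 — satisfied.
ΔS = 0: S: 2 → 2 — satisfied.
Parity must change: even → odd — satisfied.
ΔL = 0, ±1 (not L=0↔0): L: 3 → 4, ΔL = +1 — satisfied.
All four E1 rules are satisfied.

allowed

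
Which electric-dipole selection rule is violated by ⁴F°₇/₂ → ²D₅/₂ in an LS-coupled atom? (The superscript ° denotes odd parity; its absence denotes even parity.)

the ΔS = 0 rule

ΔS = 0: S: 3/2 → 1/2 — fails.
Parity must change: odd → even — ok.
ΔJ = 0, ±1 (not J=0↔0): J: 7/2 → 5/2, ΔJ = -1 — ok.
ΔL = 0, ±1 (not L=0↔0): L: 3 → 2, ΔL = -1 — ok.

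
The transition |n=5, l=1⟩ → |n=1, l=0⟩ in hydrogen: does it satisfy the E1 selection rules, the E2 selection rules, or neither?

Δl = 0 − 1 = -1; l_i + l_f = 1.
E1 (Δl = ±1): satisfied.
E2 (Δl = 0,±2, l_i+l_f ≥ 2): not satisfied.

E1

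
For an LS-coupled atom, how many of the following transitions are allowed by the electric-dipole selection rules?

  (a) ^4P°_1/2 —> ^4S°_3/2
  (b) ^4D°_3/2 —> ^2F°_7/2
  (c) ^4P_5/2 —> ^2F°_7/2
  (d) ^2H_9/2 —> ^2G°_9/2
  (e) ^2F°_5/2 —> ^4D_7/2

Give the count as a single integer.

1

(a) forbidden (parity fails)
(b) forbidden (parity, ΔS, ΔJ fail)
(c) forbidden (ΔS, ΔL fail)
(d) allowed
(e) forbidden (ΔS fails)
Total allowed: 1 of 5.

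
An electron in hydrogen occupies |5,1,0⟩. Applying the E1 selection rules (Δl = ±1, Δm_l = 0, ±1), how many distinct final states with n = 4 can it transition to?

E1 requires Δl = ±1, so l_f ∈ {0, 2}; with 0 ≤ l_f ≤ n_f−1 = 3, the allowed l_f values are {0, 2}.
For l_f = 0: m_f ∈ {m_i−1, m_i, m_i+1} ∩ [−0, 0] = {0} → 1 state.
For l_f = 2: m_f ∈ {m_i−1, m_i, m_i+1} ∩ [−2, 2] = {-1, 0, 1} → 3 states.
Total: 4.

4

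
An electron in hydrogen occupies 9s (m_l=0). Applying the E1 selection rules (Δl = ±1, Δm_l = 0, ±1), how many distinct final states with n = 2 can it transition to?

E1 requires Δl = ±1, so l_f ∈ {-1, 1}; with 0 ≤ l_f ≤ n_f−1 = 1, the allowed l_f values are {1}.
For l_f = 1: m_f ∈ {m_i−1, m_i, m_i+1} ∩ [−1, 1] = {-1, 0, 1} → 3 states.
Total: 3.

3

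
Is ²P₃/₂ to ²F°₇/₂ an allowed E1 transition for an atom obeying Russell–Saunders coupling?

forbidden

Reading off the term symbols: S 1/2→1/2, L 1→3, J 3/2→7/2, parity even→odd.
Parity must change: even → odd — ✓.
ΔS = 0: S: 1/2 → 1/2 — ✓.
ΔL = 0, ±1 (not L=0↔0): L: 1 → 3, ΔL = +2 — ✗.
ΔJ = 0, ±1 (not J=0↔0): J: 3/2 → 7/2, ΔJ = +2 — ✗.
Rule(s) violated: ΔL, ΔJ.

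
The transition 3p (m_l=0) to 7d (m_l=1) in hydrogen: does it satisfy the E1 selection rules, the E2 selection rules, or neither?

Δl = 2 − 1 = +1; l_i + l_f = 3.
Δm_l = +1.
E1 (Δl = ±1, |Δm_l| ≤ 1): satisfied.
E2 (Δl = 0,±2, l_i+l_f ≥ 2, |Δm_l| ≤ 2): not satisfied.

E1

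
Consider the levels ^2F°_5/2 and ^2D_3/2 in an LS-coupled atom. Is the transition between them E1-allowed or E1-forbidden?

allowed

Parity must change: odd → even — satisfied.
ΔS = 0: S: 1/2 → 1/2 — satisfied.
ΔL = 0, ±1 (not L=0↔0): L: 3 → 2, ΔL = -1 — satisfied.
ΔJ = 0, ±1 (not J=0↔0): J: 5/2 → 3/2, ΔJ = -1 — satisfied.
All four E1 rules are satisfied.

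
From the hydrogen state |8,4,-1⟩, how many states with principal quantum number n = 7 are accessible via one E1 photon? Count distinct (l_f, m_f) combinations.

6

E1 requires Δl = ±1, so l_f ∈ {3, 5}; with 0 ≤ l_f ≤ n_f−1 = 6, the allowed l_f values are {3, 5}.
For l_f = 3: m_f ∈ {m_i−1, m_i, m_i+1} ∩ [−3, 3] = {-2, -1, 0} → 3 states.
For l_f = 5: m_f ∈ {m_i−1, m_i, m_i+1} ∩ [−5, 5] = {-2, -1, 0} → 3 states.
Total: 6.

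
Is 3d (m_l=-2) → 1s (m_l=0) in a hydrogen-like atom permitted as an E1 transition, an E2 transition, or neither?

Δl = 0 − 2 = -2; l_i + l_f = 2.
Δm_l = +2.
E1 (Δl = ±1, |Δm_l| ≤ 1): not satisfied.
E2 (Δl = 0,±2, l_i+l_f ≥ 2, |Δm_l| ≤ 2): satisfied.

E2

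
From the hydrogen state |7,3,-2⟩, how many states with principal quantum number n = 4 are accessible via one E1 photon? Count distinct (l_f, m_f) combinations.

E1 requires Δl = ±1, so l_f ∈ {2, 4}; with 0 ≤ l_f ≤ n_f−1 = 3, the allowed l_f values are {2}.
For l_f = 2: m_f ∈ {m_i−1, m_i, m_i+1} ∩ [−2, 2] = {-2, -1} → 2 states.
Total: 2.

2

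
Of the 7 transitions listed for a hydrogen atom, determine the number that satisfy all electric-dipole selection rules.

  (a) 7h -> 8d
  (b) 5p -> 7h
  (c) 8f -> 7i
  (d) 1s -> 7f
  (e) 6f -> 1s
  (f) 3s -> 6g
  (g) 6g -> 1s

(a) forbidden — Δl = -3 (E1 requires Δl = ±1)
(b) forbidden — Δl = +4 (E1 requires Δl = ±1)
(c) forbidden — Δl = +3 (E1 requires Δl = ±1)
(d) forbidden — Δl = +3 (E1 requires Δl = ±1)
(e) forbidden — Δl = -3 (E1 requires Δl = ±1)
(f) forbidden — Δl = +4 (E1 requires Δl = ±1)
(g) forbidden — Δl = -4 (E1 requires Δl = ±1)
Total allowed: 0 of 7.

0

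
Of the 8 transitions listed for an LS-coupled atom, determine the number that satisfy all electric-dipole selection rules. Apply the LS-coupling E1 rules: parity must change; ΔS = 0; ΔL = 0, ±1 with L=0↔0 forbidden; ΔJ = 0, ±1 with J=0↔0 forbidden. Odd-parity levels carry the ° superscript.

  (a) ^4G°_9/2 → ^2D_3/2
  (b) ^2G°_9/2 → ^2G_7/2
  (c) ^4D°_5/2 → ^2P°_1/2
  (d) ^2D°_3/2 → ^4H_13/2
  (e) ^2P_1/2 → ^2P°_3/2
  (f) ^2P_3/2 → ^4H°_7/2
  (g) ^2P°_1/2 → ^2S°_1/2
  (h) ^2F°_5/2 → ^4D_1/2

(a) forbidden (ΔS, ΔL, ΔJ fail)
(b) allowed
(c) forbidden (parity, ΔS, ΔJ fail)
(d) forbidden (ΔS, ΔL, ΔJ fail)
(e) allowed
(f) forbidden (ΔS, ΔL, ΔJ fail)
(g) forbidden (parity fails)
(h) forbidden (ΔS, ΔJ fail)
Total allowed: 2 of 8.

2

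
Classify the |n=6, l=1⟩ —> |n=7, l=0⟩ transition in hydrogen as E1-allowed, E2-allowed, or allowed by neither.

E1

Δl = 0 − 1 = -1; l_i + l_f = 1.
E1 (Δl = ±1): satisfied.
E2 (Δl = 0,±2, l_i+l_f ≥ 2): not satisfied.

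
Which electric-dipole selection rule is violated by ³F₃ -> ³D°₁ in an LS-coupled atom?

Parity must change: even → odd — ✓.
ΔS = 0: S: 1 → 1 — ✓.
ΔL = 0, ±1 (not L=0↔0): L: 3 → 2, ΔL = -1 — ✓.
ΔJ = 0, ±1 (not J=0↔0): J: 3 → 1, ΔJ = -2 — ✗.

the ΔJ = 0, ±1 rule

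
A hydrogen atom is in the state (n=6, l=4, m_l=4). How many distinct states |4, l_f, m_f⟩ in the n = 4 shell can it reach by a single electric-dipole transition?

1

E1 requires Δl = ±1, so l_f ∈ {3, 5}; with 0 ≤ l_f ≤ n_f−1 = 3, the allowed l_f values are {3}.
For l_f = 3: m_f ∈ {m_i−1, m_i, m_i+1} ∩ [−3, 3] = {3} → 1 state.
Total: 1.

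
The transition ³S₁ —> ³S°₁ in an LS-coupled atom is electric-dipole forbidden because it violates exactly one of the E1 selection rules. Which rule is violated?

the L=0 ↔ L=0 exclusion

Reading off the term symbols: S 1→1, L 0→0, J 1→1, parity even→odd.
ΔS = 0: S: 1 → 1 — passes.
ΔJ = 0, ±1 (not J=0↔0): J: 1 → 1, ΔJ = +0 — passes.
ΔL = 0, ±1 (not L=0↔0): L: 0 → 0, ΔL = +0 — fails.
Parity must change: even → odd — passes.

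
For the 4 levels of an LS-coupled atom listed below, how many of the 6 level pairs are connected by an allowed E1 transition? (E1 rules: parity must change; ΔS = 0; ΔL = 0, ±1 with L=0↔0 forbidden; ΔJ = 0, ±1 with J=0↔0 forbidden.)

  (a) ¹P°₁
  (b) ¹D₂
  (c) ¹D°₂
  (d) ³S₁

2

(a)–(b): allowed.
(a)–(c): forbidden (parity).
(a)–(d): forbidden (ΔS).
(b)–(c): allowed.
(b)–(d): forbidden (parity, ΔS, ΔL).
(c)–(d): forbidden (ΔS, ΔL).
Allowed pairs: 2 of 6.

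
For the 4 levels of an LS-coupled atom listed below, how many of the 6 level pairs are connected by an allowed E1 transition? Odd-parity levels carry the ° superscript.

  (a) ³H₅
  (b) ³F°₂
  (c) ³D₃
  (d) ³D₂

(a)–(b): forbidden (ΔL, ΔJ).
(a)–(c): forbidden (parity, ΔL, ΔJ).
(a)–(d): forbidden (parity, ΔL, ΔJ).
(b)–(c): allowed.
(b)–(d): allowed.
(c)–(d): forbidden (parity).
Allowed pairs: 2 of 6.

2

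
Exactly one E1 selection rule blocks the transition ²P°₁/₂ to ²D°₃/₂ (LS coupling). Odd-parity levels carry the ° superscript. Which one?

Reading off the term symbols: S 1/2→1/2, L 1→2, J 1/2→3/2, parity odd→odd.
Parity must change: odd → odd — violated.
ΔS = 0: S: 1/2 → 1/2 — satisfied.
ΔL = 0, ±1 (not L=0↔0): L: 1 → 2, ΔL = +1 — satisfied.
ΔJ = 0, ±1 (not J=0↔0): J: 1/2 → 3/2, ΔJ = +1 — satisfied.

parity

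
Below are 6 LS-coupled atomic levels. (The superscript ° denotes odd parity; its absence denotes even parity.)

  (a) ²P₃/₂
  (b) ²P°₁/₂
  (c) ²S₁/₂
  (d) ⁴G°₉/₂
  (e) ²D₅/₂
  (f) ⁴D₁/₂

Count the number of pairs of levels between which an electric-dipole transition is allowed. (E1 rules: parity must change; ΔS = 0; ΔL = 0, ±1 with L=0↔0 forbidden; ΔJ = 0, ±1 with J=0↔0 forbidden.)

(a)–(b): allowed.
(a)–(c): forbidden (parity).
(a)–(d): forbidden (ΔS, ΔL, ΔJ).
(a)–(e): forbidden (parity).
(a)–(f): forbidden (parity, ΔS).
(b)–(c): allowed.
(b)–(d): forbidden (parity, ΔS, ΔL, ΔJ).
(b)–(e): forbidden (ΔJ).
(b)–(f): forbidden (ΔS).
(c)–(d): forbidden (ΔS, ΔL, ΔJ).
(c)–(e): forbidden (parity, ΔL, ΔJ).
(c)–(f): forbidden (parity, ΔS, ΔL).
(d)–(e): forbidden (ΔS, ΔL, ΔJ).
(d)–(f): forbidden (ΔL, ΔJ).
(e)–(f): forbidden (parity, ΔS, ΔJ).
Allowed pairs: 2 of 15.

2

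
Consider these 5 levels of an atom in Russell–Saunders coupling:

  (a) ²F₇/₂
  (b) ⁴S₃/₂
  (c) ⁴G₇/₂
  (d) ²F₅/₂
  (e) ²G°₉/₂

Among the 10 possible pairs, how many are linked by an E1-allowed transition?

(a)–(b): forbidden (parity, ΔS, ΔL, ΔJ).
(a)–(c): forbidden (parity, ΔS).
(a)–(d): forbidden (parity).
(a)–(e): allowed.
(b)–(c): forbidden (parity, ΔL, ΔJ).
(b)–(d): forbidden (parity, ΔS, ΔL).
(b)–(e): forbidden (ΔS, ΔL, ΔJ).
(c)–(d): forbidden (parity, ΔS).
(c)–(e): forbidden (ΔS).
(d)–(e): forbidden (ΔJ).
Allowed pairs: 1 of 10.

1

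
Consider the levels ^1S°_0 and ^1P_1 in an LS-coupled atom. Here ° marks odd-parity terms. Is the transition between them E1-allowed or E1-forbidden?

Parity must change: odd → even — ✓.
ΔS = 0: S: 0 → 0 — ✓.
ΔL = 0, ±1 (not L=0↔0): L: 0 → 1, ΔL = +1 — ✓.
ΔJ = 0, ±1 (not J=0↔0): J: 0 → 1, ΔJ = +1 — ✓.
All four E1 rules are satisfied.

allowed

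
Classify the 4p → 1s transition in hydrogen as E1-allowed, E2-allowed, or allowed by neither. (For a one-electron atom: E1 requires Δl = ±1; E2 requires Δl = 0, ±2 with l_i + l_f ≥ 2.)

Δl = 0 − 1 = -1; l_i + l_f = 1.
E1 (Δl = ±1): satisfied.
E2 (Δl = 0,±2, l_i+l_f ≥ 2): not satisfied.

E1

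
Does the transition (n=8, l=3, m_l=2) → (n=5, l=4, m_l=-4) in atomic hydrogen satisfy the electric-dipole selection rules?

Δl = 4 − 3 = +1; the E1 rule Δl = ±1 is passes.
Δm_l = -4 − (2) = -6. E1 requires Δm_l = 0, ±1: fails.
The transition is electric-dipole forbidden.

forbidden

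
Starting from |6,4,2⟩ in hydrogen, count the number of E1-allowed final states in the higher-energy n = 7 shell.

E1 requires Δl = ±1, so l_f ∈ {3, 5}; with 0 ≤ l_f ≤ n_f−1 = 6, the allowed l_f values are {3, 5}.
For l_f = 3: m_f ∈ {m_i−1, m_i, m_i+1} ∩ [−3, 3] = {1, 2, 3} → 3 states.
For l_f = 5: m_f ∈ {m_i−1, m_i, m_i+1} ∩ [−5, 5] = {1, 2, 3} → 3 states.
Total: 6.

6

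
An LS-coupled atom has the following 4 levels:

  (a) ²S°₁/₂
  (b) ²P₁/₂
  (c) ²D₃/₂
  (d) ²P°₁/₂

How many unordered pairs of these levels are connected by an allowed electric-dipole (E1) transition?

(a)–(b): allowed.
(a)–(c): forbidden (ΔL).
(a)–(d): forbidden (parity).
(b)–(c): forbidden (parity).
(b)–(d): allowed.
(c)–(d): allowed.
Allowed pairs: 3 of 6.

3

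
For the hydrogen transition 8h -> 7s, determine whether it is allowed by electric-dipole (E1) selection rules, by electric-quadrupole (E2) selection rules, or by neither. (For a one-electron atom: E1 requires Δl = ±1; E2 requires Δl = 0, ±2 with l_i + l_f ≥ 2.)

neither

Δl = 0 − 5 = -5; l_i + l_f = 5.
E1 (Δl = ±1): not satisfied.
E2 (Δl = 0,±2, l_i+l_f ≥ 2): not satisfied.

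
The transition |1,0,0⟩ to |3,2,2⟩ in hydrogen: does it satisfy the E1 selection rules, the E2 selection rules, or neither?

E2

Δl = 2 − 0 = +2; l_i + l_f = 2.
Δm_l = +2.
E1 (Δl = ±1, |Δm_l| ≤ 1): not satisfied.
E2 (Δl = 0,±2, l_i+l_f ≥ 2, |Δm_l| ≤ 2): satisfied.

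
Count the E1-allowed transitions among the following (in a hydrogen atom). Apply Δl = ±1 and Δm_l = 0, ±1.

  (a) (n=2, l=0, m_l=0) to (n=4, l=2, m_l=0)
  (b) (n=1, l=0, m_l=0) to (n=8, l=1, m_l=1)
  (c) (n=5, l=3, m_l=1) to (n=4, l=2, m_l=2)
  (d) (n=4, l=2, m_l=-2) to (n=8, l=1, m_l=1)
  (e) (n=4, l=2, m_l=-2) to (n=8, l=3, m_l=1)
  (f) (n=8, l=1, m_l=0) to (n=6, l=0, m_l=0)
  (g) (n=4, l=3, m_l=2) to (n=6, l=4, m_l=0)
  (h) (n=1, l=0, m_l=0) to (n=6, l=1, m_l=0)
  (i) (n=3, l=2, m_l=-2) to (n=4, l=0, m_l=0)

4

(a) forbidden — Δl = +2 (E1 requires Δl = ±1)
(b) allowed
(c) allowed
(d) forbidden — Δm_l = +3 (E1 requires Δm_l = 0, ±1)
(e) forbidden — Δm_l = +3 (E1 requires Δm_l = 0, ±1)
(f) allowed
(g) forbidden — Δm_l = -2 (E1 requires Δm_l = 0, ±1)
(h) allowed
(i) forbidden — Δl = -2 (E1 requires Δl = ±1); Δm_l = +2 (E1 requires Δm_l = 0, ±1)
Total allowed: 4 of 9.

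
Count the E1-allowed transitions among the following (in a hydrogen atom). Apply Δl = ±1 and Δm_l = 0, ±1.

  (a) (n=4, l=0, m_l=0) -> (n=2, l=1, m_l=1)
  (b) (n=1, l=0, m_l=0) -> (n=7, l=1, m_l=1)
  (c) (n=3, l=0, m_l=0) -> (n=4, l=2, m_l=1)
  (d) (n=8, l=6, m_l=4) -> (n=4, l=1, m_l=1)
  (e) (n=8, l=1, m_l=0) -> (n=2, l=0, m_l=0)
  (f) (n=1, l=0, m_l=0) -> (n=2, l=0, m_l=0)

3

(a) allowed
(b) allowed
(c) forbidden — Δl = +2 (E1 requires Δl = ±1)
(d) forbidden — Δl = -5 (E1 requires Δl = ±1); Δm_l = -3 (E1 requires Δm_l = 0, ±1)
(e) allowed
(f) forbidden — Δl = +0 (E1 requires Δl = ±1)
Total allowed: 3 of 6.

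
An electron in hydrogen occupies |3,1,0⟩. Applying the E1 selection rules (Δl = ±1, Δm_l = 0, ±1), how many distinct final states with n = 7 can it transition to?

E1 requires Δl = ±1, so l_f ∈ {0, 2}; with 0 ≤ l_f ≤ n_f−1 = 6, the allowed l_f values are {0, 2}.
For l_f = 0: m_f ∈ {m_i−1, m_i, m_i+1} ∩ [−0, 0] = {0} → 1 state.
For l_f = 2: m_f ∈ {m_i−1, m_i, m_i+1} ∩ [−2, 2] = {-1, 0, 1} → 3 states.
Total: 4.

4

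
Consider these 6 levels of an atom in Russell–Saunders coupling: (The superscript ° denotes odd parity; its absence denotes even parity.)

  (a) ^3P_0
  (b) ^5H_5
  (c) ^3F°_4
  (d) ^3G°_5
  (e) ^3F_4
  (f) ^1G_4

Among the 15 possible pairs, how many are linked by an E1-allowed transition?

2

(a)–(b): forbidden (parity, ΔS, ΔL, ΔJ).
(a)–(c): forbidden (ΔL, ΔJ).
(a)–(d): forbidden (ΔL, ΔJ).
(a)–(e): forbidden (parity, ΔL, ΔJ).
(a)–(f): forbidden (parity, ΔS, ΔL, ΔJ).
(b)–(c): forbidden (ΔS, ΔL).
(b)–(d): forbidden (ΔS).
(b)–(e): forbidden (parity, ΔS, ΔL).
(b)–(f): forbidden (parity, ΔS).
(c)–(d): forbidden (parity).
(c)–(e): allowed.
(c)–(f): forbidden (ΔS).
(d)–(e): allowed.
(d)–(f): forbidden (ΔS).
(e)–(f): forbidden (parity, ΔS).
Allowed pairs: 2 of 15.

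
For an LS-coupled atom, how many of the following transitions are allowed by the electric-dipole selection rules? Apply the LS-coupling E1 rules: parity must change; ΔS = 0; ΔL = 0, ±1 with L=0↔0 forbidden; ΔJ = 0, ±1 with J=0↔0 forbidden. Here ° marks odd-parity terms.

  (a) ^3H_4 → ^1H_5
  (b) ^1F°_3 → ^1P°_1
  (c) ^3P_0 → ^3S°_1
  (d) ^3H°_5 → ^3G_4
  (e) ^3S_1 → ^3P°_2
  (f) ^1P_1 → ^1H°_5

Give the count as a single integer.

(a) forbidden (parity, ΔS fail)
(b) forbidden (parity, ΔL, ΔJ fail)
(c) allowed
(d) allowed
(e) allowed
(f) forbidden (ΔL, ΔJ fail)
Total allowed: 3 of 6.

3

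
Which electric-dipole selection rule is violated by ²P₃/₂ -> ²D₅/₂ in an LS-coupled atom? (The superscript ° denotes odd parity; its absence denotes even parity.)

Reading off the term symbols: S 1/2→1/2, L 1→2, J 3/2→5/2, parity even→even.
ΔL = 0, ±1 (not L=0↔0): L: 1 → 2, ΔL = +1 — ✓.
ΔS = 0: S: 1/2 → 1/2 — ✓.
ΔJ = 0, ±1 (not J=0↔0): J: 3/2 → 5/2, ΔJ = +1 — ✓.
Parity must change: even → even — ✗.

parity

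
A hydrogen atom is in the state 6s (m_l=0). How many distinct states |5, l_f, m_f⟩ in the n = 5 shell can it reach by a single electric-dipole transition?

3

E1 requires Δl = ±1, so l_f ∈ {-1, 1}; with 0 ≤ l_f ≤ n_f−1 = 4, the allowed l_f values are {1}.
For l_f = 1: m_f ∈ {m_i−1, m_i, m_i+1} ∩ [−1, 1] = {-1, 0, 1} → 3 states.
Total: 3.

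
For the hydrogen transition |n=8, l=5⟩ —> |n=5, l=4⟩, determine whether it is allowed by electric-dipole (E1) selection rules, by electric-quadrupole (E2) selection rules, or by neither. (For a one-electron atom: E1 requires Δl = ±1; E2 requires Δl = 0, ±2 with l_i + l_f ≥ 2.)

Δl = 4 − 5 = -1; l_i + l_f = 9.
E1 (Δl = ±1): satisfied.
E2 (Δl = 0,±2, l_i+l_f ≥ 2): not satisfied.

E1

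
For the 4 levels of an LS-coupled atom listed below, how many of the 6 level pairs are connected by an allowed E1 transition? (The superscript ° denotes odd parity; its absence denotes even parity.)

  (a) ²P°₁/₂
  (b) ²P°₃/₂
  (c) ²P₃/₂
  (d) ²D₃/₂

4

(a)–(b): forbidden (parity).
(a)–(c): allowed.
(a)–(d): allowed.
(b)–(c): allowed.
(b)–(d): allowed.
(c)–(d): forbidden (parity).
Allowed pairs: 4 of 6.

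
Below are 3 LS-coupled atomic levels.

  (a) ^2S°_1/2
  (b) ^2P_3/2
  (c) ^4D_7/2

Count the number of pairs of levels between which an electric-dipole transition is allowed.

(a)–(b): allowed.
(a)–(c): forbidden (ΔS, ΔL, ΔJ).
(b)–(c): forbidden (parity, ΔS, ΔJ).
Allowed pairs: 1 of 3.

1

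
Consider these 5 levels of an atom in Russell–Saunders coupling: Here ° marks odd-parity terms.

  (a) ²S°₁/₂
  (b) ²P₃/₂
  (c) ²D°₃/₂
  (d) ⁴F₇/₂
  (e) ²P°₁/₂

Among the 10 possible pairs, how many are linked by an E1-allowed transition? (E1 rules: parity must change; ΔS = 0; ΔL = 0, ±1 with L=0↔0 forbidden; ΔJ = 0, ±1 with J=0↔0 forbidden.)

(a)–(b): allowed.
(a)–(c): forbidden (parity, ΔL).
(a)–(d): forbidden (ΔS, ΔL, ΔJ).
(a)–(e): forbidden (parity).
(b)–(c): allowed.
(b)–(d): forbidden (parity, ΔS, ΔL, ΔJ).
(b)–(e): allowed.
(c)–(d): forbidden (ΔS, ΔJ).
(c)–(e): forbidden (parity).
(d)–(e): forbidden (ΔS, ΔL, ΔJ).
Allowed pairs: 3 of 10.

3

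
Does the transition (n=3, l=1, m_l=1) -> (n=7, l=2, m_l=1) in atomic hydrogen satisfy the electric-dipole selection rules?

allowed

l: 1 → 2 (Δl = +1). Δl = ±1 ✓.
m_l: 1 → 1 (Δm_l = +0). |Δm_l| ≤ 1 ✓.
All E1 selection rules are satisfied.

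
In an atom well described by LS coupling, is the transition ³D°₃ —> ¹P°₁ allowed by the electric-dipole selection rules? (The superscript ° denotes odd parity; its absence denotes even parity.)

forbidden

Reading off the term symbols: S 1→0, L 2→1, J 3→1, parity odd→odd.
Parity must change: odd → odd — fails.
ΔS = 0: S: 1 → 0 — fails.
ΔL = 0, ±1 (not L=0↔0): L: 2 → 1, ΔL = -1 — passes.
ΔJ = 0, ±1 (not J=0↔0): J: 3 → 1, ΔJ = -2 — fails.
Rule(s) violated: parity, ΔS, ΔJ.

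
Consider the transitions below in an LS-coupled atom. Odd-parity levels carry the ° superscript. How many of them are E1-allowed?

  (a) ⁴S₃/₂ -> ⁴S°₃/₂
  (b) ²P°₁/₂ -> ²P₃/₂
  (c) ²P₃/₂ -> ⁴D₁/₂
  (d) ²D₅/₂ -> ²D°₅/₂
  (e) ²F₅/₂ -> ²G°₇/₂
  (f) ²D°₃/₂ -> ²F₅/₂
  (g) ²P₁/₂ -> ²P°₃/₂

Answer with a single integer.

(a) forbidden (ΔL fails)
(b) allowed
(c) forbidden (parity, ΔS fail)
(d) allowed
(e) allowed
(f) allowed
(g) allowed
Total allowed: 5 of 7.

5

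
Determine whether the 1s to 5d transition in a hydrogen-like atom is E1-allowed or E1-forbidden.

Initial l = 0, final l = 2, so Δl = +2. E1 requires Δl = ±1: violated.
The transition is electric-dipole forbidden.

forbidden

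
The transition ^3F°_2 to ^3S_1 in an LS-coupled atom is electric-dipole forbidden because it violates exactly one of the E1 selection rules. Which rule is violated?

Initial level: S=1, L=3, J=2, parity odd. Final level: S=1, L=0, J=1, parity even.
Parity must change: odd → even — satisfied.
ΔS = 0: S: 1 → 1 — satisfied.
ΔL = 0, ±1 (not L=0↔0): L: 3 → 0, ΔL = -3 — violated.
ΔJ = 0, ±1 (not J=0↔0): J: 2 → 1, ΔJ = -1 — satisfied.

the ΔL = 0, ±1 rule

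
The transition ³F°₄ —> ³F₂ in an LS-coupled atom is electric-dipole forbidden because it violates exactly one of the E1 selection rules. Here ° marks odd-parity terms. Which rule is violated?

the ΔJ = 0, ±1 rule

Parity must change: odd → even — ✓.
ΔS = 0: S: 1 → 1 — ✓.
ΔL = 0, ±1 (not L=0↔0): L: 3 → 3, ΔL = +0 — ✓.
ΔJ = 0, ±1 (not J=0↔0): J: 4 → 2, ΔJ = -2 — ✗.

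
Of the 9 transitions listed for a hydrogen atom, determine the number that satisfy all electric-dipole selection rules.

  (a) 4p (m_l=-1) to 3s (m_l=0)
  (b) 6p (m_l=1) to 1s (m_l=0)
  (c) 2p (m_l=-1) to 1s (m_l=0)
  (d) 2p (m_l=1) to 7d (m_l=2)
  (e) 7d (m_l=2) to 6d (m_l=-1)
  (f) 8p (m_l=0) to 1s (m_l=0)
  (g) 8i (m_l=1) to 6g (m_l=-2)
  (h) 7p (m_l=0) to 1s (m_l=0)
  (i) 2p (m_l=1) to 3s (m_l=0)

(a) allowed
(b) allowed
(c) allowed
(d) allowed
(e) forbidden — Δl = +0 (E1 requires Δl = ±1); Δm_l = -3 (E1 requires Δm_l = 0, ±1)
(f) allowed
(g) forbidden — Δl = -2 (E1 requires Δl = ±1); Δm_l = -3 (E1 requires Δm_l = 0, ±1)
(h) allowed
(i) allowed
Total allowed: 7 of 9.

7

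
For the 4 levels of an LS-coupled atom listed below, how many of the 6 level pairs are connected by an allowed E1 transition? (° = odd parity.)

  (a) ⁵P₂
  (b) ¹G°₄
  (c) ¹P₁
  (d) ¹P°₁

1

(a)–(b): forbidden (ΔS, ΔL, ΔJ).
(a)–(c): forbidden (parity, ΔS).
(a)–(d): forbidden (ΔS).
(b)–(c): forbidden (ΔL, ΔJ).
(b)–(d): forbidden (parity, ΔL, ΔJ).
(c)–(d): allowed.
Allowed pairs: 1 of 6.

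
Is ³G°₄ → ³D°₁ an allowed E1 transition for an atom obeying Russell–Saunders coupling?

Initial level: S=1, L=4, J=4, parity odd. Final level: S=1, L=2, J=1, parity odd.
Parity must change: odd → odd — fails.
ΔS = 0: S: 1 → 1 — passes.
ΔL = 0, ±1 (not L=0↔0): L: 4 → 2, ΔL = -2 — fails.
ΔJ = 0, ±1 (not J=0↔0): J: 4 → 1, ΔJ = -3 — fails.
Rule(s) violated: parity, ΔL, ΔJ.

forbidden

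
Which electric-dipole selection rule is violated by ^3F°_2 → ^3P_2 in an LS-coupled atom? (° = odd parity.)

Parity must change: odd → even — satisfied.
ΔS = 0: S: 1 → 1 — satisfied.
ΔL = 0, ±1 (not L=0↔0): L: 3 → 1, ΔL = -2 — violated.
ΔJ = 0, ±1 (not J=0↔0): J: 2 → 2, ΔJ = +0 — satisfied.

the ΔL = 0, ±1 rule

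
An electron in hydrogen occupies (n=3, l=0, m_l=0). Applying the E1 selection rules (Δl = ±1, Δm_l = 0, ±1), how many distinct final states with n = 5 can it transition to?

E1 requires Δl = ±1, so l_f ∈ {-1, 1}; with 0 ≤ l_f ≤ n_f−1 = 4, the allowed l_f values are {1}.
For l_f = 1: m_f ∈ {m_i−1, m_i, m_i+1} ∩ [−1, 1] = {-1, 0, 1} → 3 states.
Total: 3.

3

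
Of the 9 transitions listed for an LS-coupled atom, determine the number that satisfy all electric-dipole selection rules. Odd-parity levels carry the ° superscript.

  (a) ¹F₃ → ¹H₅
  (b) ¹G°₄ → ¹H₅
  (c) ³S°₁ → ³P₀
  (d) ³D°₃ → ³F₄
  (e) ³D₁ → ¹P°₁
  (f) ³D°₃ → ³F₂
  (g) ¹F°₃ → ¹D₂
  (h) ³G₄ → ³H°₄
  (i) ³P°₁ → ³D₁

(a) forbidden (parity, ΔL, ΔJ fail)
(b) allowed
(c) allowed
(d) allowed
(e) forbidden (ΔS fails)
(f) allowed
(g) allowed
(h) allowed
(i) allowed
Total allowed: 7 of 9.

7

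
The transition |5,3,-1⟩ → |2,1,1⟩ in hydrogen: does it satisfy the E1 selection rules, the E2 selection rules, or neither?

Δl = 1 − 3 = -2; l_i + l_f = 4.
Δm_l = +2.
E1 (Δl = ±1, |Δm_l| ≤ 1): not satisfied.
E2 (Δl = 0,±2, l_i+l_f ≥ 2, |Δm_l| ≤ 2): satisfied.

E2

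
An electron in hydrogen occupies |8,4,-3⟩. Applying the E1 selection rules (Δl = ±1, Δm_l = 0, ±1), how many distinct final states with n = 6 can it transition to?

E1 requires Δl = ±1, so l_f ∈ {3, 5}; with 0 ≤ l_f ≤ n_f−1 = 5, the allowed l_f values are {3, 5}.
For l_f = 3: m_f ∈ {m_i−1, m_i, m_i+1} ∩ [−3, 3] = {-3, -2} → 2 states.
For l_f = 5: m_f ∈ {m_i−1, m_i, m_i+1} ∩ [−5, 5] = {-4, -3, -2} → 3 states.
Total: 5.

5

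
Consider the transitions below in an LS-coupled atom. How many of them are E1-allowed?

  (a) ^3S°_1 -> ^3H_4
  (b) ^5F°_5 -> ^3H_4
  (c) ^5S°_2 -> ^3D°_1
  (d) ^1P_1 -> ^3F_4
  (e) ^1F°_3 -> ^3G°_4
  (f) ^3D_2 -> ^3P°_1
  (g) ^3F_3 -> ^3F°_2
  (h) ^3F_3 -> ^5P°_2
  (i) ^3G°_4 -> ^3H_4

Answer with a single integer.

3

(a) forbidden (ΔL, ΔJ fail)
(b) forbidden (ΔS, ΔL fail)
(c) forbidden (parity, ΔS, ΔL fail)
(d) forbidden (parity, ΔS, ΔL, ΔJ fail)
(e) forbidden (parity, ΔS fail)
(f) allowed
(g) allowed
(h) forbidden (ΔS, ΔL fail)
(i) allowed
Total allowed: 3 of 9.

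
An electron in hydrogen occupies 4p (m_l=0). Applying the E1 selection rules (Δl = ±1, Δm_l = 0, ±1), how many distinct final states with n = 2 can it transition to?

1

E1 requires Δl = ±1, so l_f ∈ {0, 2}; with 0 ≤ l_f ≤ n_f−1 = 1, the allowed l_f values are {0}.
For l_f = 0: m_f ∈ {m_i−1, m_i, m_i+1} ∩ [−0, 0] = {0} → 1 state.
Total: 1.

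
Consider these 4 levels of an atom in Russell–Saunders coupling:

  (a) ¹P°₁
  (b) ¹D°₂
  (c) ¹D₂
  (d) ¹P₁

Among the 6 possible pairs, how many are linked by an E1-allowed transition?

(a)–(b): forbidden (parity).
(a)–(c): allowed.
(a)–(d): allowed.
(b)–(c): allowed.
(b)–(d): allowed.
(c)–(d): forbidden (parity).
Allowed pairs: 4 of 6.

4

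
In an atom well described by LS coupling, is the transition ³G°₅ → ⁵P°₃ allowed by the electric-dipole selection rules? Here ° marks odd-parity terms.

forbidden

Initial level: S=1, L=4, J=5, parity odd. Final level: S=2, L=1, J=3, parity odd.
Parity must change: odd → odd — ✗.
ΔL = 0, ±1 (not L=0↔0): L: 4 → 1, ΔL = -3 — ✗.
ΔS = 0: S: 1 → 2 — ✗.
ΔJ = 0, ±1 (not J=0↔0): J: 5 → 3, ΔJ = -2 — ✗.
Rule(s) violated: parity, ΔS, ΔL, ΔJ.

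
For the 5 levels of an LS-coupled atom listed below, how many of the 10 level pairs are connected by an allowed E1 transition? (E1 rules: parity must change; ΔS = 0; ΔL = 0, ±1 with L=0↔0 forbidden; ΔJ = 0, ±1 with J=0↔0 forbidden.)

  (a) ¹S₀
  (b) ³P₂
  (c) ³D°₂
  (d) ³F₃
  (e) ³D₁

3

(a)–(b): forbidden (parity, ΔS, ΔJ).
(a)–(c): forbidden (ΔS, ΔL, ΔJ).
(a)–(d): forbidden (parity, ΔS, ΔL, ΔJ).
(a)–(e): forbidden (parity, ΔS, ΔL).
(b)–(c): allowed.
(b)–(d): forbidden (parity, ΔL).
(b)–(e): forbidden (parity).
(c)–(d): allowed.
(c)–(e): allowed.
(d)–(e): forbidden (parity, ΔJ).
Allowed pairs: 3 of 10.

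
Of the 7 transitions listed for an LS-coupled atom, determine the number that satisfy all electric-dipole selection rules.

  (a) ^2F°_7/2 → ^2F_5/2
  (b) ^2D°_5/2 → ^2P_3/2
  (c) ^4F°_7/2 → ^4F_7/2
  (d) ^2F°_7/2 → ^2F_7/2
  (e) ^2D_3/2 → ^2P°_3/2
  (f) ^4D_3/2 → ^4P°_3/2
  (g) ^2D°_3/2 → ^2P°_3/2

(a) allowed
(b) allowed
(c) allowed
(d) allowed
(e) allowed
(f) allowed
(g) forbidden (parity fails)
Total allowed: 6 of 7.

6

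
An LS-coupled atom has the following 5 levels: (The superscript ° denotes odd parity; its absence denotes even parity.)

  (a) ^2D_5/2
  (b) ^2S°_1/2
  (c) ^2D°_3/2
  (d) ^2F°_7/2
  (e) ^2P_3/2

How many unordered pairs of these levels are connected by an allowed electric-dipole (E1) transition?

4

(a)–(b): forbidden (ΔL, ΔJ).
(a)–(c): allowed.
(a)–(d): allowed.
(a)–(e): forbidden (parity).
(b)–(c): forbidden (parity, ΔL).
(b)–(d): forbidden (parity, ΔL, ΔJ).
(b)–(e): allowed.
(c)–(d): forbidden (parity, ΔJ).
(c)–(e): allowed.
(d)–(e): forbidden (ΔL, ΔJ).
Allowed pairs: 4 of 10.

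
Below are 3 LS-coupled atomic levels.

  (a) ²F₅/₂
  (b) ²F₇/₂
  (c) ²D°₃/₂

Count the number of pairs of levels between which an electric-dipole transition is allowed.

(a)–(b): forbidden (parity).
(a)–(c): allowed.
(b)–(c): forbidden (ΔJ).
Allowed pairs: 1 of 3.

1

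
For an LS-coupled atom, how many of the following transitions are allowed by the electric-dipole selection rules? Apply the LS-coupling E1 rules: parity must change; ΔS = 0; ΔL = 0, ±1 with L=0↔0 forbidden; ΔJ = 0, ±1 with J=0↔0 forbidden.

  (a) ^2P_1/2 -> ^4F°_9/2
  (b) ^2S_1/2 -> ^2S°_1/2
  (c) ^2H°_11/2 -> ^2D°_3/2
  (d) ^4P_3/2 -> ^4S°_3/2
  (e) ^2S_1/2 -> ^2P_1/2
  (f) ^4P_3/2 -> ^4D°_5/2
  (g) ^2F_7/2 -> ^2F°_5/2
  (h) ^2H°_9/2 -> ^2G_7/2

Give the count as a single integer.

(a) forbidden (ΔS, ΔL, ΔJ fail)
(b) forbidden (ΔL fails)
(c) forbidden (parity, ΔL, ΔJ fail)
(d) allowed
(e) forbidden (parity fails)
(f) allowed
(g) allowed
(h) allowed
Total allowed: 4 of 8.

4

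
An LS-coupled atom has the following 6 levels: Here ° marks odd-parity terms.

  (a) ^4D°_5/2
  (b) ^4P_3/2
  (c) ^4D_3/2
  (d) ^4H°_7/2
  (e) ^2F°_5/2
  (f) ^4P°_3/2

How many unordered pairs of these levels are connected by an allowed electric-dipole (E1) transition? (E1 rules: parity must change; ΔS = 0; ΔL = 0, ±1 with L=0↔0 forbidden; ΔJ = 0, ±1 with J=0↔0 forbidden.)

(a)–(b): allowed.
(a)–(c): allowed.
(a)–(d): forbidden (parity, ΔL).
(a)–(e): forbidden (parity, ΔS).
(a)–(f): forbidden (parity).
(b)–(c): forbidden (parity).
(b)–(d): forbidden (ΔL, ΔJ).
(b)–(e): forbidden (ΔS, ΔL).
(b)–(f): allowed.
(c)–(d): forbidden (ΔL, ΔJ).
(c)–(e): forbidden (ΔS).
(c)–(f): allowed.
(d)–(e): forbidden (parity, ΔS, ΔL).
(d)–(f): forbidden (parity, ΔL, ΔJ).
(e)–(f): forbidden (parity, ΔS, ΔL).
Allowed pairs: 4 of 15.

4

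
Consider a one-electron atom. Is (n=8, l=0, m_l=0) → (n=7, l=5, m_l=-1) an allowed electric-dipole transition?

forbidden

Initial l = 0, final l = 5, so Δl = +5. E1 requires Δl = ±1: fails.
Δm_l = -1 − (0) = -1. E1 requires Δm_l = 0, ±1: ok.
The transition is electric-dipole forbidden.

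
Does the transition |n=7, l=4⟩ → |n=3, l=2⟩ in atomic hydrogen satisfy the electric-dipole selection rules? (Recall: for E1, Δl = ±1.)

l: 4 → 2 (Δl = -2). Δl = ±1 fails.
The transition is electric-dipole forbidden.

forbidden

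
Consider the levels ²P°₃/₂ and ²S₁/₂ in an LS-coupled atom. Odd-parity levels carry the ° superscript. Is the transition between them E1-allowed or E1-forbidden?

allowed

Reading off the term symbols: S 1/2→1/2, L 1→0, J 3/2→1/2, parity odd→even.
Parity must change: odd → even — passes.
ΔS = 0: S: 1/2 → 1/2 — passes.
ΔL = 0, ±1 (not L=0↔0): L: 1 → 0, ΔL = -1 — passes.
ΔJ = 0, ±1 (not J=0↔0): J: 3/2 → 1/2, ΔJ = -1 — passes.
All four E1 rules are satisfied.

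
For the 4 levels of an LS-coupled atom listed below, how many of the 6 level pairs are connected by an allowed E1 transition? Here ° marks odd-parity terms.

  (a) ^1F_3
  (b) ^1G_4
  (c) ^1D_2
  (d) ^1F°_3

3

(a)–(b): forbidden (parity).
(a)–(c): forbidden (parity).
(a)–(d): allowed.
(b)–(c): forbidden (parity, ΔL, ΔJ).
(b)–(d): allowed.
(c)–(d): allowed.
Allowed pairs: 3 of 6.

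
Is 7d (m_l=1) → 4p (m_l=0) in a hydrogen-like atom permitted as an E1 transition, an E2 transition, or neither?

Δl = 1 − 2 = -1; l_i + l_f = 3.
Δm_l = -1.
E1 (Δl = ±1, |Δm_l| ≤ 1): satisfied.
E2 (Δl = 0,±2, l_i+l_f ≥ 2, |Δm_l| ≤ 2): not satisfied.

E1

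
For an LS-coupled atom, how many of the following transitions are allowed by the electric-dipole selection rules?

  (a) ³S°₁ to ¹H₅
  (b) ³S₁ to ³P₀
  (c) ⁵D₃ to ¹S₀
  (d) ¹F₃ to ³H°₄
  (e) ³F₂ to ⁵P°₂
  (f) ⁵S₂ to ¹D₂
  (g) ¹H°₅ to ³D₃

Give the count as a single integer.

0

(a) forbidden (ΔS, ΔL, ΔJ fail)
(b) forbidden (parity fails)
(c) forbidden (parity, ΔS, ΔL, ΔJ fail)
(d) forbidden (ΔS, ΔL fail)
(e) forbidden (ΔS, ΔL fail)
(f) forbidden (parity, ΔS, ΔL fail)
(g) forbidden (ΔS, ΔL, ΔJ fail)
Total allowed: 0 of 7.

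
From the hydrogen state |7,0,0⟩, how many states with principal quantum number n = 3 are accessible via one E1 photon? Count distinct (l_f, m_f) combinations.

3

E1 requires Δl = ±1, so l_f ∈ {-1, 1}; with 0 ≤ l_f ≤ n_f−1 = 2, the allowed l_f values are {1}.
For l_f = 1: m_f ∈ {m_i−1, m_i, m_i+1} ∩ [−1, 1] = {-1, 0, 1} → 3 states.
Total: 3.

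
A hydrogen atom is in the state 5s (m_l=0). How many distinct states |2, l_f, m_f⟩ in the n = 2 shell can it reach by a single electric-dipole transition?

E1 requires Δl = ±1, so l_f ∈ {-1, 1}; with 0 ≤ l_f ≤ n_f−1 = 1, the allowed l_f values are {1}.
For l_f = 1: m_f ∈ {m_i−1, m_i, m_i+1} ∩ [−1, 1] = {-1, 0, 1} → 3 states.
Total: 3.

3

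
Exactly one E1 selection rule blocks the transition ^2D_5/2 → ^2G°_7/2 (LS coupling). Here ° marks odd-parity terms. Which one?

the ΔL = 0, ±1 rule

Initial level: S=1/2, L=2, J=5/2, parity even. Final level: S=1/2, L=4, J=7/2, parity odd.
ΔS = 0: S: 1/2 → 1/2 — ok.
ΔL = 0, ±1 (not L=0↔0): L: 2 → 4, ΔL = +2 — fails.
ΔJ = 0, ±1 (not J=0↔0): J: 5/2 → 7/2, ΔJ = +1 — ok.
Parity must change: even → odd — ok.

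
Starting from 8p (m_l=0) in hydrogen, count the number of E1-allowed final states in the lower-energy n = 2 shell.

1

E1 requires Δl = ±1, so l_f ∈ {0, 2}; with 0 ≤ l_f ≤ n_f−1 = 1, the allowed l_f values are {0}.
For l_f = 0: m_f ∈ {m_i−1, m_i, m_i+1} ∩ [−0, 0] = {0} → 1 state.
Total: 1.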